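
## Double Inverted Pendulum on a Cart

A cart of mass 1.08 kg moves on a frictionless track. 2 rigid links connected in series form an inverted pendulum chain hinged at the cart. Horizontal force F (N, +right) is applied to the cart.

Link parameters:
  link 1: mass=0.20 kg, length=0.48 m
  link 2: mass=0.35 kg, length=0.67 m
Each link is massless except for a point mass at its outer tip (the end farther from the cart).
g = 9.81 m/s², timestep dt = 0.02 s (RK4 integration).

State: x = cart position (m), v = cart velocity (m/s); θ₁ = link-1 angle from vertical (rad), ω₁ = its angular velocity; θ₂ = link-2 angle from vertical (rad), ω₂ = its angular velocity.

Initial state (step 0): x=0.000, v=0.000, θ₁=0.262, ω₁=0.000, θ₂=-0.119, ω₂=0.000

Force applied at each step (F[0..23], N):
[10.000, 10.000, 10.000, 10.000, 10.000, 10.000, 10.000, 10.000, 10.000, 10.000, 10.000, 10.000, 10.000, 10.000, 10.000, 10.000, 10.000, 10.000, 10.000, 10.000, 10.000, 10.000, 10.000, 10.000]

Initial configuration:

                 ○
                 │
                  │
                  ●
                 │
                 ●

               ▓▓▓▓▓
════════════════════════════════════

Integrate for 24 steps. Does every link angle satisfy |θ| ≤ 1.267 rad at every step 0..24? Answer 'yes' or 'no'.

apply F[0]=+10.000 → step 1: x=0.002, v=0.161, θ₁=0.262, ω₁=0.017, θ₂=-0.122, ω₂=-0.284
apply F[1]=+10.000 → step 2: x=0.006, v=0.322, θ₁=0.263, ω₁=0.032, θ₂=-0.130, ω₂=-0.569
apply F[2]=+10.000 → step 3: x=0.014, v=0.483, θ₁=0.263, ω₁=0.045, θ₂=-0.145, ω₂=-0.857
apply F[3]=+10.000 → step 4: x=0.026, v=0.645, θ₁=0.264, ω₁=0.053, θ₂=-0.165, ω₂=-1.146
apply F[4]=+10.000 → step 5: x=0.040, v=0.808, θ₁=0.266, ω₁=0.054, θ₂=-0.190, ω₂=-1.437
apply F[5]=+10.000 → step 6: x=0.058, v=0.972, θ₁=0.267, ω₁=0.042, θ₂=-0.222, ω₂=-1.730
apply F[6]=+10.000 → step 7: x=0.079, v=1.138, θ₁=0.267, ω₁=0.013, θ₂=-0.260, ω₂=-2.021
apply F[7]=+10.000 → step 8: x=0.104, v=1.305, θ₁=0.267, ω₁=-0.040, θ₂=-0.303, ω₂=-2.310
apply F[8]=+10.000 → step 9: x=0.131, v=1.474, θ₁=0.265, ω₁=-0.122, θ₂=-0.352, ω₂=-2.593
apply F[9]=+10.000 → step 10: x=0.163, v=1.644, θ₁=0.262, ω₁=-0.242, θ₂=-0.407, ω₂=-2.869
apply F[10]=+10.000 → step 11: x=0.197, v=1.816, θ₁=0.255, ω₁=-0.405, θ₂=-0.467, ω₂=-3.134
apply F[11]=+10.000 → step 12: x=0.235, v=1.990, θ₁=0.245, ω₁=-0.618, θ₂=-0.532, ω₂=-3.388
apply F[12]=+10.000 → step 13: x=0.277, v=2.165, θ₁=0.230, ω₁=-0.888, θ₂=-0.602, ω₂=-3.626
apply F[13]=+10.000 → step 14: x=0.322, v=2.342, θ₁=0.209, ω₁=-1.220, θ₂=-0.677, ω₂=-3.846
apply F[14]=+10.000 → step 15: x=0.370, v=2.522, θ₁=0.181, ω₁=-1.618, θ₂=-0.756, ω₂=-4.043
apply F[15]=+10.000 → step 16: x=0.423, v=2.703, θ₁=0.144, ω₁=-2.088, θ₂=-0.838, ω₂=-4.208
apply F[16]=+10.000 → step 17: x=0.479, v=2.886, θ₁=0.097, ω₁=-2.631, θ₂=-0.924, ω₂=-4.331
apply F[17]=+10.000 → step 18: x=0.538, v=3.070, θ₁=0.038, ω₁=-3.249, θ₂=-1.011, ω₂=-4.396
apply F[18]=+10.000 → step 19: x=0.601, v=3.255, θ₁=-0.033, ω₁=-3.938, θ₂=-1.099, ω₂=-4.384
apply F[19]=+10.000 → step 20: x=0.668, v=3.439, θ₁=-0.120, ω₁=-4.692, θ₂=-1.186, ω₂=-4.270
apply F[20]=+10.000 → step 21: x=0.739, v=3.618, θ₁=-0.221, ω₁=-5.503, θ₂=-1.269, ω₂=-4.026
apply F[21]=+10.000 → step 22: x=0.813, v=3.787, θ₁=-0.340, ω₁=-6.362, θ₂=-1.346, ω₂=-3.625
apply F[22]=+10.000 → step 23: x=0.890, v=3.937, θ₁=-0.476, ω₁=-7.270, θ₂=-1.413, ω₂=-3.039
apply F[23]=+10.000 → step 24: x=0.970, v=4.056, θ₁=-0.631, ω₁=-8.236, θ₂=-1.466, ω₂=-2.249
Max |angle| over trajectory = 1.466 rad; bound = 1.267 → exceeded.

Answer: no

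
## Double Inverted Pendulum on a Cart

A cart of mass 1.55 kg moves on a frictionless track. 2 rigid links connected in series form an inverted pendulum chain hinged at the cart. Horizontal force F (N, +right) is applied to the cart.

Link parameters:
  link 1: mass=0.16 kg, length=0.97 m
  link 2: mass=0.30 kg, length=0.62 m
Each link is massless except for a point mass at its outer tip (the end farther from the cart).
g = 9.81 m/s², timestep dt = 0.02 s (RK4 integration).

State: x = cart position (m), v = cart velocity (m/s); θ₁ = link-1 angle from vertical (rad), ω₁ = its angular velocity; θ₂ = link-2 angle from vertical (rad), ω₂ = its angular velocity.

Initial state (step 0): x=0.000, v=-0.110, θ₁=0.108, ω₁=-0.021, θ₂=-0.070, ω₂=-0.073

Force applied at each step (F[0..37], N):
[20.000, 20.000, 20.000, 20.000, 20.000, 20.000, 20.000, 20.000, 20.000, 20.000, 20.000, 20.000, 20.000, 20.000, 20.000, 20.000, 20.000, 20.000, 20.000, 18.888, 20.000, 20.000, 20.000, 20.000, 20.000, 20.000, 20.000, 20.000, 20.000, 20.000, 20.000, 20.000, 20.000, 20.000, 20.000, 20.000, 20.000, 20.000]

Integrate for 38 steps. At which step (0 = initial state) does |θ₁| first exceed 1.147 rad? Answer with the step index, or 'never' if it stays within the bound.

Answer: 25

Derivation:
apply F[0]=+20.000 → step 1: x=0.000, v=0.141, θ₁=0.106, ω₁=-0.186, θ₂=-0.073, ω₂=-0.245
apply F[1]=+20.000 → step 2: x=0.006, v=0.393, θ₁=0.101, ω₁=-0.354, θ₂=-0.080, ω₂=-0.416
apply F[2]=+20.000 → step 3: x=0.016, v=0.645, θ₁=0.092, ω₁=-0.524, θ₂=-0.090, ω₂=-0.585
apply F[3]=+20.000 → step 4: x=0.031, v=0.899, θ₁=0.080, ω₁=-0.701, θ₂=-0.103, ω₂=-0.748
apply F[4]=+20.000 → step 5: x=0.052, v=1.153, θ₁=0.064, ω₁=-0.885, θ₂=-0.120, ω₂=-0.904
apply F[5]=+20.000 → step 6: x=0.078, v=1.408, θ₁=0.044, ω₁=-1.078, θ₂=-0.139, ω₂=-1.050
apply F[6]=+20.000 → step 7: x=0.108, v=1.665, θ₁=0.020, ω₁=-1.283, θ₂=-0.162, ω₂=-1.183
apply F[7]=+20.000 → step 8: x=0.144, v=1.922, θ₁=-0.007, ω₁=-1.502, θ₂=-0.186, ω₂=-1.299
apply F[8]=+20.000 → step 9: x=0.185, v=2.181, θ₁=-0.040, ω₁=-1.737, θ₂=-0.213, ω₂=-1.395
apply F[9]=+20.000 → step 10: x=0.231, v=2.441, θ₁=-0.077, ω₁=-1.989, θ₂=-0.242, ω₂=-1.467
apply F[10]=+20.000 → step 11: x=0.283, v=2.701, θ₁=-0.119, ω₁=-2.260, θ₂=-0.272, ω₂=-1.513
apply F[11]=+20.000 → step 12: x=0.339, v=2.960, θ₁=-0.167, ω₁=-2.548, θ₂=-0.302, ω₂=-1.530
apply F[12]=+20.000 → step 13: x=0.401, v=3.217, θ₁=-0.221, ω₁=-2.854, θ₂=-0.333, ω₂=-1.521
apply F[13]=+20.000 → step 14: x=0.468, v=3.470, θ₁=-0.282, ω₁=-3.170, θ₂=-0.363, ω₂=-1.492
apply F[14]=+20.000 → step 15: x=0.540, v=3.717, θ₁=-0.348, ω₁=-3.491, θ₂=-0.393, ω₂=-1.457
apply F[15]=+20.000 → step 16: x=0.617, v=3.954, θ₁=-0.421, ω₁=-3.802, θ₂=-0.422, ω₂=-1.439
apply F[16]=+20.000 → step 17: x=0.698, v=4.180, θ₁=-0.500, ω₁=-4.088, θ₂=-0.450, ω₂=-1.467
apply F[17]=+20.000 → step 18: x=0.784, v=4.392, θ₁=-0.584, ω₁=-4.333, θ₂=-0.481, ω₂=-1.575
apply F[18]=+20.000 → step 19: x=0.874, v=4.589, θ₁=-0.673, ω₁=-4.525, θ₂=-0.514, ω₂=-1.788
apply F[19]=+18.888 → step 20: x=0.967, v=4.759, θ₁=-0.765, ω₁=-4.651, θ₂=-0.553, ω₂=-2.113
apply F[20]=+20.000 → step 21: x=1.064, v=4.928, θ₁=-0.859, ω₁=-4.724, θ₂=-0.600, ω₂=-2.564
apply F[21]=+20.000 → step 22: x=1.164, v=5.084, θ₁=-0.954, ω₁=-4.740, θ₂=-0.656, ω₂=-3.123
apply F[22]=+20.000 → step 23: x=1.267, v=5.227, θ₁=-1.048, ω₁=-4.701, θ₂=-0.725, ω₂=-3.774
apply F[23]=+20.000 → step 24: x=1.373, v=5.358, θ₁=-1.141, ω₁=-4.610, θ₂=-0.808, ω₂=-4.500
apply F[24]=+20.000 → step 25: x=1.482, v=5.474, θ₁=-1.232, ω₁=-4.471, θ₂=-0.905, ω₂=-5.278
apply F[25]=+20.000 → step 26: x=1.592, v=5.573, θ₁=-1.320, ω₁=-4.293, θ₂=-1.019, ω₂=-6.081
apply F[26]=+20.000 → step 27: x=1.704, v=5.652, θ₁=-1.404, ω₁=-4.096, θ₂=-1.149, ω₂=-6.869
apply F[27]=+20.000 → step 28: x=1.818, v=5.707, θ₁=-1.484, ω₁=-3.919, θ₂=-1.293, ω₂=-7.579
apply F[28]=+20.000 → step 29: x=1.932, v=5.737, θ₁=-1.561, ω₁=-3.824, θ₂=-1.451, ω₂=-8.116
apply F[29]=+20.000 → step 30: x=2.047, v=5.745, θ₁=-1.638, ω₁=-3.881, θ₂=-1.616, ω₂=-8.373
apply F[30]=+20.000 → step 31: x=2.162, v=5.741, θ₁=-1.718, ω₁=-4.135, θ₂=-1.783, ω₂=-8.280
apply F[31]=+20.000 → step 32: x=2.277, v=5.736, θ₁=-1.804, ω₁=-4.572, θ₂=-1.945, ω₂=-7.842
apply F[32]=+20.000 → step 33: x=2.392, v=5.734, θ₁=-1.901, ω₁=-5.137, θ₂=-2.095, ω₂=-7.132
apply F[33]=+20.000 → step 34: x=2.506, v=5.736, θ₁=-2.010, ω₁=-5.766, θ₂=-2.229, ω₂=-6.236
apply F[34]=+20.000 → step 35: x=2.621, v=5.737, θ₁=-2.132, ω₁=-6.406, θ₂=-2.344, ω₂=-5.246
apply F[35]=+20.000 → step 36: x=2.736, v=5.733, θ₁=-2.266, ω₁=-7.008, θ₂=-2.439, ω₂=-4.270
apply F[36]=+20.000 → step 37: x=2.850, v=5.729, θ₁=-2.412, ω₁=-7.502, θ₂=-2.516, ω₂=-3.475
apply F[37]=+20.000 → step 38: x=2.965, v=5.740, θ₁=-2.565, ω₁=-7.781, θ₂=-2.581, ω₂=-3.090
|θ₁| = 1.232 > 1.147 first at step 25.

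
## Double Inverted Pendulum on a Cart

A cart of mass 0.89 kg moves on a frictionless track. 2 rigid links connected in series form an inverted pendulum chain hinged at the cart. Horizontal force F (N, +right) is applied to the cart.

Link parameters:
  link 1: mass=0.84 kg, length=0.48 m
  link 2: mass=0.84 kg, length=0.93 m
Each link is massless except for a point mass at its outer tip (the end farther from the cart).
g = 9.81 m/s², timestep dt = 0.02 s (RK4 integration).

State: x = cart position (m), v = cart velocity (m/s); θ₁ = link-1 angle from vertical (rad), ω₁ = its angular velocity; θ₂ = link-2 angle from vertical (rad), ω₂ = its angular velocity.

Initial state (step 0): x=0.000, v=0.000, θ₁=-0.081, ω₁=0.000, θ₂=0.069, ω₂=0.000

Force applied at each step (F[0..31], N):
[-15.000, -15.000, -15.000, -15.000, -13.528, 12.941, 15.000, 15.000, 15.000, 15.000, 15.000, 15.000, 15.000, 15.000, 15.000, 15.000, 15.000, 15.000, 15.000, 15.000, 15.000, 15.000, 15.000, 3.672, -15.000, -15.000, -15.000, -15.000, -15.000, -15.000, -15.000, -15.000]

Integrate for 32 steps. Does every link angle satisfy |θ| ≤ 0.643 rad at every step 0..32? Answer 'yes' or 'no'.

Answer: yes

Derivation:
apply F[0]=-15.000 → step 1: x=-0.003, v=-0.305, θ₁=-0.076, ω₁=0.536, θ₂=0.070, ω₂=0.068
apply F[1]=-15.000 → step 2: x=-0.012, v=-0.615, θ₁=-0.059, ω₁=1.094, θ₂=0.072, ω₂=0.130
apply F[2]=-15.000 → step 3: x=-0.028, v=-0.936, θ₁=-0.032, ω₁=1.695, θ₂=0.075, ω₂=0.178
apply F[3]=-15.000 → step 4: x=-0.050, v=-1.269, θ₁=0.009, ω₁=2.354, θ₂=0.079, ω₂=0.209
apply F[4]=-13.528 → step 5: x=-0.078, v=-1.580, θ₁=0.062, ω₁=3.004, θ₂=0.083, ω₂=0.221
apply F[5]=+12.941 → step 6: x=-0.107, v=-1.315, θ₁=0.117, ω₁=2.493, θ₂=0.087, ω₂=0.219
apply F[6]=+15.000 → step 7: x=-0.131, v=-1.027, θ₁=0.162, ω₁=1.976, θ₂=0.092, ω₂=0.199
apply F[7]=+15.000 → step 8: x=-0.148, v=-0.760, θ₁=0.197, ω₁=1.540, θ₂=0.095, ω₂=0.160
apply F[8]=+15.000 → step 9: x=-0.161, v=-0.511, θ₁=0.224, ω₁=1.171, θ₂=0.098, ω₂=0.105
apply F[9]=+15.000 → step 10: x=-0.169, v=-0.276, θ₁=0.244, ω₁=0.853, θ₂=0.099, ω₂=0.038
apply F[10]=+15.000 → step 11: x=-0.172, v=-0.050, θ₁=0.258, ω₁=0.572, θ₂=0.099, ω₂=-0.039
apply F[11]=+15.000 → step 12: x=-0.171, v=0.171, θ₁=0.267, ω₁=0.316, θ₂=0.098, ω₂=-0.123
apply F[12]=+15.000 → step 13: x=-0.165, v=0.388, θ₁=0.271, ω₁=0.073, θ₂=0.094, ω₂=-0.211
apply F[13]=+15.000 → step 14: x=-0.155, v=0.604, θ₁=0.270, ω₁=-0.166, θ₂=0.089, ω₂=-0.303
apply F[14]=+15.000 → step 15: x=-0.141, v=0.823, θ₁=0.264, ω₁=-0.410, θ₂=0.082, ω₂=-0.395
apply F[15]=+15.000 → step 16: x=-0.122, v=1.046, θ₁=0.253, ω₁=-0.669, θ₂=0.073, ω₂=-0.486
apply F[16]=+15.000 → step 17: x=-0.099, v=1.278, θ₁=0.237, ω₁=-0.955, θ₂=0.063, ω₂=-0.573
apply F[17]=+15.000 → step 18: x=-0.071, v=1.520, θ₁=0.215, ω₁=-1.278, θ₂=0.051, ω₂=-0.655
apply F[18]=+15.000 → step 19: x=-0.038, v=1.777, θ₁=0.186, ω₁=-1.653, θ₂=0.037, ω₂=-0.726
apply F[19]=+15.000 → step 20: x=-0.000, v=2.051, θ₁=0.148, ω₁=-2.095, θ₂=0.022, ω₂=-0.785
apply F[20]=+15.000 → step 21: x=0.044, v=2.348, θ₁=0.101, ω₁=-2.619, θ₂=0.006, ω₂=-0.826
apply F[21]=+15.000 → step 22: x=0.094, v=2.667, θ₁=0.043, ω₁=-3.231, θ₂=-0.011, ω₂=-0.847
apply F[22]=+15.000 → step 23: x=0.151, v=3.002, θ₁=-0.028, ω₁=-3.922, θ₂=-0.028, ω₂=-0.852
apply F[23]=+3.672 → step 24: x=0.212, v=3.088, θ₁=-0.109, ω₁=-4.129, θ₂=-0.045, ω₂=-0.851
apply F[24]=-15.000 → step 25: x=0.270, v=2.777, θ₁=-0.186, ω₁=-3.565, θ₂=-0.062, ω₂=-0.832
apply F[25]=-15.000 → step 26: x=0.323, v=2.496, θ₁=-0.252, ω₁=-3.124, θ₂=-0.078, ω₂=-0.788
apply F[26]=-15.000 → step 27: x=0.370, v=2.245, θ₁=-0.311, ω₁=-2.798, θ₂=-0.094, ω₂=-0.719
apply F[27]=-15.000 → step 28: x=0.413, v=2.019, θ₁=-0.365, ω₁=-2.572, θ₂=-0.107, ω₂=-0.629
apply F[28]=-15.000 → step 29: x=0.451, v=1.813, θ₁=-0.415, ω₁=-2.430, θ₂=-0.119, ω₂=-0.522
apply F[29]=-15.000 → step 30: x=0.485, v=1.623, θ₁=-0.463, ω₁=-2.358, θ₂=-0.128, ω₂=-0.399
apply F[30]=-15.000 → step 31: x=0.516, v=1.446, θ₁=-0.509, ω₁=-2.343, θ₂=-0.134, ω₂=-0.264
apply F[31]=-15.000 → step 32: x=0.543, v=1.277, θ₁=-0.557, ω₁=-2.377, θ₂=-0.138, ω₂=-0.119
Max |angle| over trajectory = 0.557 rad; bound = 0.643 → within bound.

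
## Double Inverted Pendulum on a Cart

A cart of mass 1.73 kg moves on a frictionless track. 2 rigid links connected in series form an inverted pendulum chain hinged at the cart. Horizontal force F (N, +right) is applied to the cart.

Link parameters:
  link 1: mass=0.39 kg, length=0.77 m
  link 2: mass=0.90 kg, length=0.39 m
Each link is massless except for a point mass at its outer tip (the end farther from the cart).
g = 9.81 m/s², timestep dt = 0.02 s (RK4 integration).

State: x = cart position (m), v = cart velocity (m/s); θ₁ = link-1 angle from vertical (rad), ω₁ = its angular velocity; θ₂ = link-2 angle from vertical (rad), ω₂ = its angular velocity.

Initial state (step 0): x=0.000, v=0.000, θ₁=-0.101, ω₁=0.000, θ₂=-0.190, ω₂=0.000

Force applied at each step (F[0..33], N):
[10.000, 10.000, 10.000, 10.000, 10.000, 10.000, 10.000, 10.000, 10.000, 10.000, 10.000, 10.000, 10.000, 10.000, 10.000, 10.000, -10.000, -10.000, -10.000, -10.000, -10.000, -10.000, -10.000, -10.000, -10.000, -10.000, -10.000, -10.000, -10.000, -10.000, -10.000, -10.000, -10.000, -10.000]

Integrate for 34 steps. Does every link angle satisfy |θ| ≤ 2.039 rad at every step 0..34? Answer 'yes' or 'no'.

Answer: yes

Derivation:
apply F[0]=+10.000 → step 1: x=0.001, v=0.129, θ₁=-0.102, ω₁=-0.145, θ₂=-0.191, ω₂=-0.135
apply F[1]=+10.000 → step 2: x=0.005, v=0.259, θ₁=-0.107, ω₁=-0.292, θ₂=-0.195, ω₂=-0.268
apply F[2]=+10.000 → step 3: x=0.012, v=0.388, θ₁=-0.114, ω₁=-0.442, θ₂=-0.202, ω₂=-0.399
apply F[3]=+10.000 → step 4: x=0.021, v=0.519, θ₁=-0.125, ω₁=-0.596, θ₂=-0.211, ω₂=-0.525
apply F[4]=+10.000 → step 5: x=0.032, v=0.651, θ₁=-0.138, ω₁=-0.757, θ₂=-0.223, ω₂=-0.646
apply F[5]=+10.000 → step 6: x=0.047, v=0.784, θ₁=-0.155, ω₁=-0.925, θ₂=-0.237, ω₂=-0.758
apply F[6]=+10.000 → step 7: x=0.064, v=0.918, θ₁=-0.175, ω₁=-1.103, θ₂=-0.253, ω₂=-0.860
apply F[7]=+10.000 → step 8: x=0.083, v=1.053, θ₁=-0.199, ω₁=-1.292, θ₂=-0.271, ω₂=-0.950
apply F[8]=+10.000 → step 9: x=0.106, v=1.188, θ₁=-0.227, ω₁=-1.492, θ₂=-0.291, ω₂=-1.023
apply F[9]=+10.000 → step 10: x=0.131, v=1.324, θ₁=-0.259, ω₁=-1.705, θ₂=-0.312, ω₂=-1.079
apply F[10]=+10.000 → step 11: x=0.159, v=1.458, θ₁=-0.295, ω₁=-1.930, θ₂=-0.334, ω₂=-1.117
apply F[11]=+10.000 → step 12: x=0.189, v=1.591, θ₁=-0.336, ω₁=-2.166, θ₂=-0.357, ω₂=-1.136
apply F[12]=+10.000 → step 13: x=0.222, v=1.720, θ₁=-0.382, ω₁=-2.411, θ₂=-0.380, ω₂=-1.140
apply F[13]=+10.000 → step 14: x=0.258, v=1.843, θ₁=-0.433, ω₁=-2.659, θ₂=-0.402, ω₂=-1.137
apply F[14]=+10.000 → step 15: x=0.296, v=1.958, θ₁=-0.488, ω₁=-2.905, θ₂=-0.425, ω₂=-1.139
apply F[15]=+10.000 → step 16: x=0.336, v=2.063, θ₁=-0.549, ω₁=-3.141, θ₂=-0.448, ω₂=-1.159
apply F[16]=-10.000 → step 17: x=0.377, v=1.968, θ₁=-0.612, ω₁=-3.196, θ₂=-0.471, ω₂=-1.106
apply F[17]=-10.000 → step 18: x=0.415, v=1.873, θ₁=-0.677, ω₁=-3.270, θ₂=-0.492, ω₂=-1.045
apply F[18]=-10.000 → step 19: x=0.452, v=1.774, θ₁=-0.743, ω₁=-3.359, θ₂=-0.512, ω₂=-0.984
apply F[19]=-10.000 → step 20: x=0.486, v=1.671, θ₁=-0.811, ω₁=-3.458, θ₂=-0.532, ω₂=-0.932
apply F[20]=-10.000 → step 21: x=0.518, v=1.564, θ₁=-0.881, ω₁=-3.566, θ₂=-0.550, ω₂=-0.897
apply F[21]=-10.000 → step 22: x=0.548, v=1.450, θ₁=-0.954, ω₁=-3.679, θ₂=-0.568, ω₂=-0.889
apply F[22]=-10.000 → step 23: x=0.576, v=1.329, θ₁=-1.028, ω₁=-3.796, θ₂=-0.586, ω₂=-0.916
apply F[23]=-10.000 → step 24: x=0.602, v=1.202, θ₁=-1.106, ω₁=-3.914, θ₂=-0.605, ω₂=-0.986
apply F[24]=-10.000 → step 25: x=0.624, v=1.067, θ₁=-1.185, ω₁=-4.033, θ₂=-0.625, ω₂=-1.107
apply F[25]=-10.000 → step 26: x=0.644, v=0.925, θ₁=-1.267, ω₁=-4.153, θ₂=-0.649, ω₂=-1.284
apply F[26]=-10.000 → step 27: x=0.661, v=0.775, θ₁=-1.351, ω₁=-4.273, θ₂=-0.677, ω₂=-1.525
apply F[27]=-10.000 → step 28: x=0.675, v=0.618, θ₁=-1.438, ω₁=-4.391, θ₂=-0.711, ω₂=-1.836
apply F[28]=-10.000 → step 29: x=0.686, v=0.453, θ₁=-1.527, ω₁=-4.506, θ₂=-0.751, ω₂=-2.224
apply F[29]=-10.000 → step 30: x=0.693, v=0.279, θ₁=-1.618, ω₁=-4.614, θ₂=-0.800, ω₂=-2.696
apply F[30]=-10.000 → step 31: x=0.697, v=0.097, θ₁=-1.711, ω₁=-4.709, θ₂=-0.860, ω₂=-3.262
apply F[31]=-10.000 → step 32: x=0.697, v=-0.094, θ₁=-1.806, ω₁=-4.783, θ₂=-0.931, ω₂=-3.929
apply F[32]=-10.000 → step 33: x=0.693, v=-0.295, θ₁=-1.902, ω₁=-4.824, θ₂=-1.017, ω₂=-4.708
apply F[33]=-10.000 → step 34: x=0.685, v=-0.506, θ₁=-1.999, ω₁=-4.815, θ₂=-1.120, ω₂=-5.610
Max |angle| over trajectory = 1.999 rad; bound = 2.039 → within bound.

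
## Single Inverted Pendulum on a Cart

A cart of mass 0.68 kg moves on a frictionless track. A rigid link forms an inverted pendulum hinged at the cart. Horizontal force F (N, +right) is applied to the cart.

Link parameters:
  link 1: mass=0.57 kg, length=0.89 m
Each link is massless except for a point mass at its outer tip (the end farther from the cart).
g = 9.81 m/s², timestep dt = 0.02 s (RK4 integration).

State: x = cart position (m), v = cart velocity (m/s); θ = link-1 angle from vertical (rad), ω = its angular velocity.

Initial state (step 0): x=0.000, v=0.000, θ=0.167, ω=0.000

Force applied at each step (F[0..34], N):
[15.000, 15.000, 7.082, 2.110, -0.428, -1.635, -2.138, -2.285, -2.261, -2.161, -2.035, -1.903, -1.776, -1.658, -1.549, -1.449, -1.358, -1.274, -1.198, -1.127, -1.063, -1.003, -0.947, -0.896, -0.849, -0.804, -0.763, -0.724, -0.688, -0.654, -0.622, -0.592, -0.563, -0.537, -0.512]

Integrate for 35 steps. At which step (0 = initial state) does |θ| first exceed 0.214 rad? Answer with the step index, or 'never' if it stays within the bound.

Answer: never

Derivation:
apply F[0]=+15.000 → step 1: x=0.004, v=0.405, θ=0.163, ω=-0.413
apply F[1]=+15.000 → step 2: x=0.016, v=0.814, θ=0.150, ω=-0.831
apply F[2]=+7.082 → step 3: x=0.034, v=0.998, θ=0.132, ω=-1.005
apply F[3]=+2.110 → step 4: x=0.055, v=1.041, θ=0.112, ω=-1.027
apply F[4]=-0.428 → step 5: x=0.075, v=1.014, θ=0.092, ω=-0.974
apply F[5]=-1.635 → step 6: x=0.095, v=0.954, θ=0.073, ω=-0.888
apply F[6]=-2.138 → step 7: x=0.113, v=0.881, θ=0.056, ω=-0.793
apply F[7]=-2.285 → step 8: x=0.130, v=0.806, θ=0.042, ω=-0.698
apply F[8]=-2.261 → step 9: x=0.146, v=0.734, θ=0.028, ω=-0.610
apply F[9]=-2.161 → step 10: x=0.160, v=0.667, θ=0.017, ω=-0.529
apply F[10]=-2.035 → step 11: x=0.172, v=0.605, θ=0.007, ω=-0.457
apply F[11]=-1.903 → step 12: x=0.184, v=0.549, θ=-0.001, ω=-0.393
apply F[12]=-1.776 → step 13: x=0.194, v=0.498, θ=-0.009, ω=-0.336
apply F[13]=-1.658 → step 14: x=0.204, v=0.451, θ=-0.015, ω=-0.286
apply F[14]=-1.549 → step 15: x=0.212, v=0.408, θ=-0.020, ω=-0.242
apply F[15]=-1.449 → step 16: x=0.220, v=0.369, θ=-0.025, ω=-0.203
apply F[16]=-1.358 → step 17: x=0.227, v=0.334, θ=-0.028, ω=-0.169
apply F[17]=-1.274 → step 18: x=0.234, v=0.301, θ=-0.031, ω=-0.139
apply F[18]=-1.198 → step 19: x=0.239, v=0.271, θ=-0.034, ω=-0.113
apply F[19]=-1.127 → step 20: x=0.244, v=0.244, θ=-0.036, ω=-0.090
apply F[20]=-1.063 → step 21: x=0.249, v=0.219, θ=-0.037, ω=-0.070
apply F[21]=-1.003 → step 22: x=0.253, v=0.195, θ=-0.039, ω=-0.052
apply F[22]=-0.947 → step 23: x=0.257, v=0.174, θ=-0.040, ω=-0.037
apply F[23]=-0.896 → step 24: x=0.260, v=0.154, θ=-0.040, ω=-0.023
apply F[24]=-0.849 → step 25: x=0.263, v=0.136, θ=-0.041, ω=-0.012
apply F[25]=-0.804 → step 26: x=0.266, v=0.119, θ=-0.041, ω=-0.002
apply F[26]=-0.763 → step 27: x=0.268, v=0.103, θ=-0.041, ω=0.007
apply F[27]=-0.724 → step 28: x=0.270, v=0.089, θ=-0.040, ω=0.015
apply F[28]=-0.688 → step 29: x=0.271, v=0.075, θ=-0.040, ω=0.021
apply F[29]=-0.654 → step 30: x=0.273, v=0.062, θ=-0.040, ω=0.027
apply F[30]=-0.622 → step 31: x=0.274, v=0.050, θ=-0.039, ω=0.031
apply F[31]=-0.592 → step 32: x=0.275, v=0.039, θ=-0.038, ω=0.035
apply F[32]=-0.563 → step 33: x=0.275, v=0.029, θ=-0.038, ω=0.038
apply F[33]=-0.537 → step 34: x=0.276, v=0.019, θ=-0.037, ω=0.041
apply F[34]=-0.512 → step 35: x=0.276, v=0.010, θ=-0.036, ω=0.043
max |θ| = 0.167 ≤ 0.214 over all 36 states.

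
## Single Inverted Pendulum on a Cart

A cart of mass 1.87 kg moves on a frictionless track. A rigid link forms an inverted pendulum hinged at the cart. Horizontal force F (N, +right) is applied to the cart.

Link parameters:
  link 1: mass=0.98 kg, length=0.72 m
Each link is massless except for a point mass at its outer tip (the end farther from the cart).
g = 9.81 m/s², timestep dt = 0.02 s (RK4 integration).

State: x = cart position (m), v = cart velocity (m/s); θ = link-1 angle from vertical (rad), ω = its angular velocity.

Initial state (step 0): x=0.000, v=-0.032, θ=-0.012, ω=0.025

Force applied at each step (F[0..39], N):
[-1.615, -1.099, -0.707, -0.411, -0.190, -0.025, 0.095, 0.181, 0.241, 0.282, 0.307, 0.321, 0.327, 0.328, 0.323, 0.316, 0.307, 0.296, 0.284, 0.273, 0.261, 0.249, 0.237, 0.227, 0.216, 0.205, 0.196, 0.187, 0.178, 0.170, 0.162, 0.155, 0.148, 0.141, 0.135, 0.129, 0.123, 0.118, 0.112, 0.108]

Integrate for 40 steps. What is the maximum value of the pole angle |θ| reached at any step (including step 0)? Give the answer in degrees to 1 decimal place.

apply F[0]=-1.615 → step 1: x=-0.001, v=-0.048, θ=-0.011, ω=0.044
apply F[1]=-1.099 → step 2: x=-0.002, v=-0.059, θ=-0.010, ω=0.056
apply F[2]=-0.707 → step 3: x=-0.003, v=-0.065, θ=-0.009, ω=0.062
apply F[3]=-0.411 → step 4: x=-0.004, v=-0.069, θ=-0.008, ω=0.065
apply F[4]=-0.190 → step 5: x=-0.006, v=-0.070, θ=-0.007, ω=0.065
apply F[5]=-0.025 → step 6: x=-0.007, v=-0.070, θ=-0.005, ω=0.063
apply F[6]=+0.095 → step 7: x=-0.009, v=-0.068, θ=-0.004, ω=0.059
apply F[7]=+0.181 → step 8: x=-0.010, v=-0.066, θ=-0.003, ω=0.055
apply F[8]=+0.241 → step 9: x=-0.011, v=-0.063, θ=-0.002, ω=0.051
apply F[9]=+0.282 → step 10: x=-0.012, v=-0.060, θ=-0.001, ω=0.046
apply F[10]=+0.307 → step 11: x=-0.014, v=-0.057, θ=-0.000, ω=0.041
apply F[11]=+0.321 → step 12: x=-0.015, v=-0.053, θ=0.001, ω=0.037
apply F[12]=+0.327 → step 13: x=-0.016, v=-0.050, θ=0.001, ω=0.032
apply F[13]=+0.328 → step 14: x=-0.017, v=-0.047, θ=0.002, ω=0.028
apply F[14]=+0.323 → step 15: x=-0.018, v=-0.043, θ=0.003, ω=0.024
apply F[15]=+0.316 → step 16: x=-0.018, v=-0.040, θ=0.003, ω=0.021
apply F[16]=+0.307 → step 17: x=-0.019, v=-0.037, θ=0.003, ω=0.017
apply F[17]=+0.296 → step 18: x=-0.020, v=-0.034, θ=0.004, ω=0.015
apply F[18]=+0.284 → step 19: x=-0.021, v=-0.032, θ=0.004, ω=0.012
apply F[19]=+0.273 → step 20: x=-0.021, v=-0.029, θ=0.004, ω=0.010
apply F[20]=+0.261 → step 21: x=-0.022, v=-0.027, θ=0.004, ω=0.007
apply F[21]=+0.249 → step 22: x=-0.022, v=-0.025, θ=0.004, ω=0.006
apply F[22]=+0.237 → step 23: x=-0.023, v=-0.023, θ=0.005, ω=0.004
apply F[23]=+0.227 → step 24: x=-0.023, v=-0.021, θ=0.005, ω=0.003
apply F[24]=+0.216 → step 25: x=-0.024, v=-0.019, θ=0.005, ω=0.001
apply F[25]=+0.205 → step 26: x=-0.024, v=-0.017, θ=0.005, ω=0.000
apply F[26]=+0.196 → step 27: x=-0.024, v=-0.016, θ=0.005, ω=-0.001
apply F[27]=+0.187 → step 28: x=-0.025, v=-0.014, θ=0.005, ω=-0.002
apply F[28]=+0.178 → step 29: x=-0.025, v=-0.013, θ=0.005, ω=-0.002
apply F[29]=+0.170 → step 30: x=-0.025, v=-0.011, θ=0.005, ω=-0.003
apply F[30]=+0.162 → step 31: x=-0.025, v=-0.010, θ=0.005, ω=-0.003
apply F[31]=+0.155 → step 32: x=-0.026, v=-0.009, θ=0.004, ω=-0.004
apply F[32]=+0.148 → step 33: x=-0.026, v=-0.008, θ=0.004, ω=-0.004
apply F[33]=+0.141 → step 34: x=-0.026, v=-0.007, θ=0.004, ω=-0.005
apply F[34]=+0.135 → step 35: x=-0.026, v=-0.006, θ=0.004, ω=-0.005
apply F[35]=+0.129 → step 36: x=-0.026, v=-0.005, θ=0.004, ω=-0.005
apply F[36]=+0.123 → step 37: x=-0.026, v=-0.004, θ=0.004, ω=-0.005
apply F[37]=+0.118 → step 38: x=-0.026, v=-0.003, θ=0.004, ω=-0.005
apply F[38]=+0.112 → step 39: x=-0.026, v=-0.002, θ=0.004, ω=-0.005
apply F[39]=+0.108 → step 40: x=-0.026, v=-0.001, θ=0.004, ω=-0.005
Max |angle| over trajectory = 0.012 rad = 0.7°.

Answer: 0.7°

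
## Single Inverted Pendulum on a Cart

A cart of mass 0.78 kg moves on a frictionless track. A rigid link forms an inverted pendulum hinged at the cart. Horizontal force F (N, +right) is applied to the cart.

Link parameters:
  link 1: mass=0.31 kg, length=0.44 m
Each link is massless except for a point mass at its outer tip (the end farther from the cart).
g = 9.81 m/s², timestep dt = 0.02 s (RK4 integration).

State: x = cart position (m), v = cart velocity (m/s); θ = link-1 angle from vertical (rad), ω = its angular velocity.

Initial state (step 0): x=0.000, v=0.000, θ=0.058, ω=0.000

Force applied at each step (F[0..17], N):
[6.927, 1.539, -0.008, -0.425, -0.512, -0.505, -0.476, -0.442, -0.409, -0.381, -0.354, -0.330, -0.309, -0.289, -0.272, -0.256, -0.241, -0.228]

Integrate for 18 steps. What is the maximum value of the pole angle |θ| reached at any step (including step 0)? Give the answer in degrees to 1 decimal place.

Answer: 3.3°

Derivation:
apply F[0]=+6.927 → step 1: x=0.002, v=0.173, θ=0.054, ω=-0.367
apply F[1]=+1.539 → step 2: x=0.006, v=0.209, θ=0.046, ω=-0.425
apply F[2]=-0.008 → step 3: x=0.010, v=0.205, θ=0.038, ω=-0.399
apply F[3]=-0.425 → step 4: x=0.014, v=0.191, θ=0.031, ω=-0.353
apply F[4]=-0.512 → step 5: x=0.017, v=0.176, θ=0.024, ω=-0.306
apply F[5]=-0.505 → step 6: x=0.021, v=0.162, θ=0.018, ω=-0.263
apply F[6]=-0.476 → step 7: x=0.024, v=0.148, θ=0.014, ω=-0.225
apply F[7]=-0.442 → step 8: x=0.027, v=0.136, θ=0.009, ω=-0.193
apply F[8]=-0.409 → step 9: x=0.029, v=0.125, θ=0.006, ω=-0.164
apply F[9]=-0.381 → step 10: x=0.032, v=0.115, θ=0.003, ω=-0.139
apply F[10]=-0.354 → step 11: x=0.034, v=0.106, θ=0.000, ω=-0.118
apply F[11]=-0.330 → step 12: x=0.036, v=0.097, θ=-0.002, ω=-0.099
apply F[12]=-0.309 → step 13: x=0.038, v=0.090, θ=-0.004, ω=-0.083
apply F[13]=-0.289 → step 14: x=0.039, v=0.082, θ=-0.005, ω=-0.069
apply F[14]=-0.272 → step 15: x=0.041, v=0.076, θ=-0.007, ω=-0.057
apply F[15]=-0.256 → step 16: x=0.043, v=0.070, θ=-0.008, ω=-0.046
apply F[16]=-0.241 → step 17: x=0.044, v=0.064, θ=-0.008, ω=-0.037
apply F[17]=-0.228 → step 18: x=0.045, v=0.059, θ=-0.009, ω=-0.029
Max |angle| over trajectory = 0.058 rad = 3.3°.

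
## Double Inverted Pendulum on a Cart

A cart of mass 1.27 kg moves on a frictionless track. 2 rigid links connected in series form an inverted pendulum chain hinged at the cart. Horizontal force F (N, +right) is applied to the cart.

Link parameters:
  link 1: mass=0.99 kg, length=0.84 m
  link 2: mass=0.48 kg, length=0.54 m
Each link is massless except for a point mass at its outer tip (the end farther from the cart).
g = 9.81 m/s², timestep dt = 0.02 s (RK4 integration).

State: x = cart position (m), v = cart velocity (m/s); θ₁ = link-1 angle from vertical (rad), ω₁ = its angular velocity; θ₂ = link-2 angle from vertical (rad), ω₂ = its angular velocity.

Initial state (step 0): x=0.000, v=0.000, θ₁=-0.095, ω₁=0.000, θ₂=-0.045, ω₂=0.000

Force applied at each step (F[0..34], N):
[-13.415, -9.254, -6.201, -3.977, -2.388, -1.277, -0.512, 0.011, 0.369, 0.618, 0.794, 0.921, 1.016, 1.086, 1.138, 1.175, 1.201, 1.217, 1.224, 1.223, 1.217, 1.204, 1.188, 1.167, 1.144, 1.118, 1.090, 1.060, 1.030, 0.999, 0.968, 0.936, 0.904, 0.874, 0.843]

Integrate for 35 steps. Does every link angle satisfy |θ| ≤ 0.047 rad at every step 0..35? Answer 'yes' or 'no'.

Answer: no

Derivation:
apply F[0]=-13.415 → step 1: x=-0.002, v=-0.188, θ₁=-0.093, ω₁=0.195, θ₂=-0.045, ω₂=0.029
apply F[1]=-9.254 → step 2: x=-0.007, v=-0.312, θ₁=-0.088, ω₁=0.315, θ₂=-0.044, ω₂=0.055
apply F[2]=-6.201 → step 3: x=-0.014, v=-0.390, θ₁=-0.081, ω₁=0.384, θ₂=-0.043, ω₂=0.078
apply F[3]=-3.977 → step 4: x=-0.022, v=-0.436, θ₁=-0.073, ω₁=0.415, θ₂=-0.041, ω₂=0.097
apply F[4]=-2.388 → step 5: x=-0.031, v=-0.458, θ₁=-0.065, ω₁=0.422, θ₂=-0.039, ω₂=0.112
apply F[5]=-1.277 → step 6: x=-0.040, v=-0.464, θ₁=-0.056, ω₁=0.413, θ₂=-0.036, ω₂=0.125
apply F[6]=-0.512 → step 7: x=-0.050, v=-0.461, θ₁=-0.048, ω₁=0.395, θ₂=-0.034, ω₂=0.134
apply F[7]=+0.011 → step 8: x=-0.059, v=-0.451, θ₁=-0.041, ω₁=0.371, θ₂=-0.031, ω₂=0.140
apply F[8]=+0.369 → step 9: x=-0.068, v=-0.437, θ₁=-0.033, ω₁=0.345, θ₂=-0.028, ω₂=0.144
apply F[9]=+0.618 → step 10: x=-0.076, v=-0.420, θ₁=-0.027, ω₁=0.318, θ₂=-0.025, ω₂=0.146
apply F[10]=+0.794 → step 11: x=-0.084, v=-0.402, θ₁=-0.021, ω₁=0.291, θ₂=-0.022, ω₂=0.146
apply F[11]=+0.921 → step 12: x=-0.092, v=-0.384, θ₁=-0.015, ω₁=0.266, θ₂=-0.019, ω₂=0.144
apply F[12]=+1.016 → step 13: x=-0.100, v=-0.365, θ₁=-0.010, ω₁=0.241, θ₂=-0.017, ω₂=0.141
apply F[13]=+1.086 → step 14: x=-0.107, v=-0.346, θ₁=-0.005, ω₁=0.217, θ₂=-0.014, ω₂=0.137
apply F[14]=+1.138 → step 15: x=-0.114, v=-0.327, θ₁=-0.001, ω₁=0.195, θ₂=-0.011, ω₂=0.132
apply F[15]=+1.175 → step 16: x=-0.120, v=-0.309, θ₁=0.002, ω₁=0.175, θ₂=-0.008, ω₂=0.127
apply F[16]=+1.201 → step 17: x=-0.126, v=-0.291, θ₁=0.006, ω₁=0.156, θ₂=-0.006, ω₂=0.121
apply F[17]=+1.217 → step 18: x=-0.132, v=-0.273, θ₁=0.009, ω₁=0.138, θ₂=-0.004, ω₂=0.114
apply F[18]=+1.224 → step 19: x=-0.137, v=-0.256, θ₁=0.011, ω₁=0.121, θ₂=-0.001, ω₂=0.107
apply F[19]=+1.223 → step 20: x=-0.142, v=-0.240, θ₁=0.013, ω₁=0.106, θ₂=0.001, ω₂=0.101
apply F[20]=+1.217 → step 21: x=-0.146, v=-0.224, θ₁=0.015, ω₁=0.092, θ₂=0.003, ω₂=0.094
apply F[21]=+1.204 → step 22: x=-0.151, v=-0.209, θ₁=0.017, ω₁=0.079, θ₂=0.004, ω₂=0.087
apply F[22]=+1.188 → step 23: x=-0.155, v=-0.194, θ₁=0.019, ω₁=0.067, θ₂=0.006, ω₂=0.080
apply F[23]=+1.167 → step 24: x=-0.159, v=-0.180, θ₁=0.020, ω₁=0.057, θ₂=0.008, ω₂=0.073
apply F[24]=+1.144 → step 25: x=-0.162, v=-0.167, θ₁=0.021, ω₁=0.047, θ₂=0.009, ω₂=0.067
apply F[25]=+1.118 → step 26: x=-0.165, v=-0.154, θ₁=0.022, ω₁=0.038, θ₂=0.010, ω₂=0.060
apply F[26]=+1.090 → step 27: x=-0.168, v=-0.142, θ₁=0.022, ω₁=0.030, θ₂=0.011, ω₂=0.054
apply F[27]=+1.060 → step 28: x=-0.171, v=-0.130, θ₁=0.023, ω₁=0.023, θ₂=0.012, ω₂=0.048
apply F[28]=+1.030 → step 29: x=-0.173, v=-0.119, θ₁=0.023, ω₁=0.016, θ₂=0.013, ω₂=0.043
apply F[29]=+0.999 → step 30: x=-0.176, v=-0.109, θ₁=0.024, ω₁=0.010, θ₂=0.014, ω₂=0.037
apply F[30]=+0.968 → step 31: x=-0.178, v=-0.099, θ₁=0.024, ω₁=0.005, θ₂=0.015, ω₂=0.032
apply F[31]=+0.936 → step 32: x=-0.180, v=-0.090, θ₁=0.024, ω₁=0.001, θ₂=0.015, ω₂=0.028
apply F[32]=+0.904 → step 33: x=-0.181, v=-0.081, θ₁=0.024, ω₁=-0.003, θ₂=0.016, ω₂=0.023
apply F[33]=+0.874 → step 34: x=-0.183, v=-0.073, θ₁=0.024, ω₁=-0.007, θ₂=0.016, ω₂=0.019
apply F[34]=+0.843 → step 35: x=-0.184, v=-0.065, θ₁=0.023, ω₁=-0.010, θ₂=0.017, ω₂=0.015
Max |angle| over trajectory = 0.095 rad; bound = 0.047 → exceeded.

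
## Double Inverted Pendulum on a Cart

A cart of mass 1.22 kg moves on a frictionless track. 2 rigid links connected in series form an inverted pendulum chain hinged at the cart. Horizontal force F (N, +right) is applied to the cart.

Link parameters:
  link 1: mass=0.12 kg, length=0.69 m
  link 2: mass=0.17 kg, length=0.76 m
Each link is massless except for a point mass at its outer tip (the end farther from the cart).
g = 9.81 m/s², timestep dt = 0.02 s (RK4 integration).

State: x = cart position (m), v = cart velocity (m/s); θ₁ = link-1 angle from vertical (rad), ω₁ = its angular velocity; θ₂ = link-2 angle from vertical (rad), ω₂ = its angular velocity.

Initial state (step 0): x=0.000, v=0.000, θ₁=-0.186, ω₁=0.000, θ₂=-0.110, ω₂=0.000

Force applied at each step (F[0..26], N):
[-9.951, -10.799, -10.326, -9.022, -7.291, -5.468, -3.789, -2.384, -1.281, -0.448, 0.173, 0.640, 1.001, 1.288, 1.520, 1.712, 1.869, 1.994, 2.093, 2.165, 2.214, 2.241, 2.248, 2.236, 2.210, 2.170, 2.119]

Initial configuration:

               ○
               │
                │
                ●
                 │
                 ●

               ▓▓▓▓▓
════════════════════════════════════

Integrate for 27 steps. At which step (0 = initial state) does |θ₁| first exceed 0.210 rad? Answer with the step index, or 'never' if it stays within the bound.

Answer: never

Derivation:
apply F[0]=-9.951 → step 1: x=-0.002, v=-0.154, θ₁=-0.185, ω₁=0.132, θ₂=-0.109, ω₂=0.053
apply F[1]=-10.799 → step 2: x=-0.006, v=-0.321, θ₁=-0.181, ω₁=0.286, θ₂=-0.108, ω₂=0.105
apply F[2]=-10.326 → step 3: x=-0.014, v=-0.481, θ₁=-0.173, ω₁=0.433, θ₂=-0.105, ω₂=0.154
apply F[3]=-9.022 → step 4: x=-0.025, v=-0.621, θ₁=-0.163, ω₁=0.556, θ₂=-0.102, ω₂=0.197
apply F[4]=-7.291 → step 5: x=-0.039, v=-0.732, θ₁=-0.151, ω₁=0.647, θ₂=-0.097, ω₂=0.235
apply F[5]=-5.468 → step 6: x=-0.054, v=-0.815, θ₁=-0.138, ω₁=0.705, θ₂=-0.092, ω₂=0.266
apply F[6]=-3.789 → step 7: x=-0.071, v=-0.871, θ₁=-0.124, ω₁=0.732, θ₂=-0.087, ω₂=0.292
apply F[7]=-2.384 → step 8: x=-0.089, v=-0.905, θ₁=-0.109, ω₁=0.735, θ₂=-0.081, ω₂=0.311
apply F[8]=-1.281 → step 9: x=-0.107, v=-0.922, θ₁=-0.094, ω₁=0.721, θ₂=-0.074, ω₂=0.326
apply F[9]=-0.448 → step 10: x=-0.126, v=-0.925, θ₁=-0.080, ω₁=0.695, θ₂=-0.068, ω₂=0.335
apply F[10]=+0.173 → step 11: x=-0.144, v=-0.919, θ₁=-0.067, ω₁=0.662, θ₂=-0.061, ω₂=0.341
apply F[11]=+0.640 → step 12: x=-0.162, v=-0.906, θ₁=-0.054, ω₁=0.625, θ₂=-0.054, ω₂=0.342
apply F[12]=+1.001 → step 13: x=-0.180, v=-0.887, θ₁=-0.042, ω₁=0.585, θ₂=-0.047, ω₂=0.340
apply F[13]=+1.288 → step 14: x=-0.198, v=-0.865, θ₁=-0.030, ω₁=0.545, θ₂=-0.041, ω₂=0.336
apply F[14]=+1.520 → step 15: x=-0.215, v=-0.839, θ₁=-0.020, ω₁=0.505, θ₂=-0.034, ω₂=0.328
apply F[15]=+1.712 → step 16: x=-0.231, v=-0.810, θ₁=-0.010, ω₁=0.465, θ₂=-0.027, ω₂=0.319
apply F[16]=+1.869 → step 17: x=-0.247, v=-0.779, θ₁=-0.001, ω₁=0.426, θ₂=-0.021, ω₂=0.307
apply F[17]=+1.994 → step 18: x=-0.262, v=-0.746, θ₁=0.007, ω₁=0.388, θ₂=-0.015, ω₂=0.294
apply F[18]=+2.093 → step 19: x=-0.277, v=-0.712, θ₁=0.014, ω₁=0.351, θ₂=-0.009, ω₂=0.280
apply F[19]=+2.165 → step 20: x=-0.291, v=-0.678, θ₁=0.021, ω₁=0.315, θ₂=-0.004, ω₂=0.265
apply F[20]=+2.214 → step 21: x=-0.304, v=-0.643, θ₁=0.027, ω₁=0.281, θ₂=0.001, ω₂=0.250
apply F[21]=+2.241 → step 22: x=-0.317, v=-0.607, θ₁=0.032, ω₁=0.249, θ₂=0.006, ω₂=0.234
apply F[22]=+2.248 → step 23: x=-0.328, v=-0.572, θ₁=0.037, ω₁=0.218, θ₂=0.011, ω₂=0.217
apply F[23]=+2.236 → step 24: x=-0.340, v=-0.537, θ₁=0.041, ω₁=0.189, θ₂=0.015, ω₂=0.201
apply F[24]=+2.210 → step 25: x=-0.350, v=-0.503, θ₁=0.044, ω₁=0.162, θ₂=0.019, ω₂=0.185
apply F[25]=+2.170 → step 26: x=-0.360, v=-0.469, θ₁=0.047, ω₁=0.137, θ₂=0.022, ω₂=0.169
apply F[26]=+2.119 → step 27: x=-0.369, v=-0.437, θ₁=0.050, ω₁=0.114, θ₂=0.025, ω₂=0.153
max |θ₁| = 0.186 ≤ 0.210 over all 28 states.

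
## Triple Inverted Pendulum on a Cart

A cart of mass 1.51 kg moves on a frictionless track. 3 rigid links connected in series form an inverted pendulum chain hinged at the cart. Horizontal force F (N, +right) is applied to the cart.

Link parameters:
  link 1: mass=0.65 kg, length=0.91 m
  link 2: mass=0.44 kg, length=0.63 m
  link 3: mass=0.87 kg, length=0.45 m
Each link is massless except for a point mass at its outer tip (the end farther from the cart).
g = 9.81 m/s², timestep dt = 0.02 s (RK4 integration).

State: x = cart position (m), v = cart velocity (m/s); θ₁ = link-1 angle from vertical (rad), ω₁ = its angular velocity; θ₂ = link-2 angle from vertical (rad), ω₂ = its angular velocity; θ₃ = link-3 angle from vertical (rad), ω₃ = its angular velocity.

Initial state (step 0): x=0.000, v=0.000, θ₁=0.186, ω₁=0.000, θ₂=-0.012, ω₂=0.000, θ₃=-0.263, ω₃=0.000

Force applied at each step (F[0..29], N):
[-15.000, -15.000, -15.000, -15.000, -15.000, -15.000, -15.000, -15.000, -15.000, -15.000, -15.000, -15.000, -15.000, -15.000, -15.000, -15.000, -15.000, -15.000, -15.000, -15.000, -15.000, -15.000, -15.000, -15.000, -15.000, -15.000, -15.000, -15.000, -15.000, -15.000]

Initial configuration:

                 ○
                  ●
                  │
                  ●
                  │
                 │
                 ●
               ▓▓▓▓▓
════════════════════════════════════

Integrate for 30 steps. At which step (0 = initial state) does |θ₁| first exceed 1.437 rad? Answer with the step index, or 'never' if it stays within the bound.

Answer: 22

Derivation:
apply F[0]=-15.000 → step 1: x=-0.002, v=-0.230, θ₁=0.189, ω₁=0.342, θ₂=-0.012, ω₂=-0.030, θ₃=-0.265, ω₃=-0.200
apply F[1]=-15.000 → step 2: x=-0.009, v=-0.459, θ₁=0.200, ω₁=0.683, θ₂=-0.013, ω₂=-0.063, θ₃=-0.271, ω₃=-0.393
apply F[2]=-15.000 → step 3: x=-0.021, v=-0.688, θ₁=0.217, ω₁=1.023, θ₂=-0.015, ω₂=-0.099, θ₃=-0.281, ω₃=-0.569
apply F[3]=-15.000 → step 4: x=-0.037, v=-0.914, θ₁=0.241, ω₁=1.360, θ₂=-0.017, ω₂=-0.139, θ₃=-0.294, ω₃=-0.721
apply F[4]=-15.000 → step 5: x=-0.057, v=-1.136, θ₁=0.271, ω₁=1.689, θ₂=-0.020, ω₂=-0.179, θ₃=-0.309, ω₃=-0.840
apply F[5]=-15.000 → step 6: x=-0.082, v=-1.352, θ₁=0.308, ω₁=2.006, θ₂=-0.024, ω₂=-0.214, θ₃=-0.327, ω₃=-0.920
apply F[6]=-15.000 → step 7: x=-0.111, v=-1.560, θ₁=0.351, ω₁=2.306, θ₂=-0.029, ω₂=-0.238, θ₃=-0.346, ω₃=-0.956
apply F[7]=-15.000 → step 8: x=-0.144, v=-1.758, θ₁=0.400, ω₁=2.584, θ₂=-0.034, ω₂=-0.240, θ₃=-0.365, ω₃=-0.950
apply F[8]=-15.000 → step 9: x=-0.181, v=-1.944, θ₁=0.454, ω₁=2.838, θ₂=-0.038, ω₂=-0.213, θ₃=-0.383, ω₃=-0.903
apply F[9]=-15.000 → step 10: x=-0.222, v=-2.117, θ₁=0.514, ω₁=3.068, θ₂=-0.042, ω₂=-0.150, θ₃=-0.401, ω₃=-0.822
apply F[10]=-15.000 → step 11: x=-0.266, v=-2.277, θ₁=0.577, ω₁=3.274, θ₂=-0.044, ω₂=-0.046, θ₃=-0.416, ω₃=-0.715
apply F[11]=-15.000 → step 12: x=-0.313, v=-2.423, θ₁=0.644, ω₁=3.459, θ₂=-0.044, ω₂=0.102, θ₃=-0.429, ω₃=-0.588
apply F[12]=-15.000 → step 13: x=-0.363, v=-2.556, θ₁=0.715, ω₁=3.626, θ₂=-0.040, ω₂=0.295, θ₃=-0.440, ω₃=-0.446
apply F[13]=-15.000 → step 14: x=-0.415, v=-2.675, θ₁=0.789, ω₁=3.778, θ₂=-0.031, ω₂=0.532, θ₃=-0.447, ω₃=-0.293
apply F[14]=-15.000 → step 15: x=-0.470, v=-2.780, θ₁=0.866, ω₁=3.916, θ₂=-0.018, ω₂=0.813, θ₃=-0.451, ω₃=-0.132
apply F[15]=-15.000 → step 16: x=-0.526, v=-2.873, θ₁=0.946, ω₁=4.043, θ₂=0.001, ω₂=1.134, θ₃=-0.452, ω₃=0.039
apply F[16]=-15.000 → step 17: x=-0.585, v=-2.952, θ₁=1.028, ω₁=4.158, θ₂=0.028, ω₂=1.494, θ₃=-0.450, ω₃=0.221
apply F[17]=-15.000 → step 18: x=-0.644, v=-3.017, θ₁=1.112, ω₁=4.262, θ₂=0.061, ω₂=1.889, θ₃=-0.443, ω₃=0.419
apply F[18]=-15.000 → step 19: x=-0.705, v=-3.070, θ₁=1.198, ω₁=4.352, θ₂=0.103, ω₂=2.315, θ₃=-0.433, ω₃=0.639
apply F[19]=-15.000 → step 20: x=-0.767, v=-3.110, θ₁=1.286, ω₁=4.428, θ₂=0.154, ω₂=2.766, θ₃=-0.418, ω₃=0.889
apply F[20]=-15.000 → step 21: x=-0.830, v=-3.138, θ₁=1.375, ω₁=4.485, θ₂=0.214, ω₂=3.236, θ₃=-0.397, ω₃=1.180
apply F[21]=-15.000 → step 22: x=-0.892, v=-3.156, θ₁=1.465, ω₁=4.521, θ₂=0.284, ω₂=3.717, θ₃=-0.370, ω₃=1.524
apply F[22]=-15.000 → step 23: x=-0.956, v=-3.164, θ₁=1.556, ω₁=4.532, θ₂=0.363, ω₂=4.201, θ₃=-0.336, ω₃=1.937
apply F[23]=-15.000 → step 24: x=-1.019, v=-3.163, θ₁=1.646, ω₁=4.514, θ₂=0.452, ω₂=4.677, θ₃=-0.292, ω₃=2.432
apply F[24]=-15.000 → step 25: x=-1.082, v=-3.157, θ₁=1.736, ω₁=4.463, θ₂=0.550, ω₂=5.134, θ₃=-0.238, ω₃=3.026
apply F[25]=-15.000 → step 26: x=-1.145, v=-3.145, θ₁=1.825, ω₁=4.374, θ₂=0.657, ω₂=5.557, θ₃=-0.170, ω₃=3.734
apply F[26]=-15.000 → step 27: x=-1.208, v=-3.130, θ₁=1.911, ω₁=4.243, θ₂=0.772, ω₂=5.926, θ₃=-0.087, ω₃=4.567
apply F[27]=-15.000 → step 28: x=-1.270, v=-3.113, θ₁=1.994, ω₁=4.068, θ₂=0.893, ω₂=6.217, θ₃=0.013, ω₃=5.536
apply F[28]=-15.000 → step 29: x=-1.332, v=-3.095, θ₁=2.073, ω₁=3.847, θ₂=1.020, ω₂=6.399, θ₃=0.135, ω₃=6.646
apply F[29]=-15.000 → step 30: x=-1.394, v=-3.075, θ₁=2.148, ω₁=3.577, θ₂=1.148, ω₂=6.438, θ₃=0.280, ω₃=7.898
|θ₁| = 1.465 > 1.437 first at step 22.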